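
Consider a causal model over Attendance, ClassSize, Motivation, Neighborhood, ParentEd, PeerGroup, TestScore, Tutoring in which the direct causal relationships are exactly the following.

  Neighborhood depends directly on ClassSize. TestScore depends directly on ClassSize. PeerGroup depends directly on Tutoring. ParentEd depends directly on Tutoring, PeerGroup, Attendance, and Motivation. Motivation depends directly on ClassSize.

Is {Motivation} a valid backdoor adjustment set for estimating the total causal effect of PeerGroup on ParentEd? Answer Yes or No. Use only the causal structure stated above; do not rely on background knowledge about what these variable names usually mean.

Backdoor paths from PeerGroup to ParentEd (paths whose first edge points into PeerGroup):
  P1: PeerGroup <- Tutoring -> ParentEd
Condition 1 (no descendant of PeerGroup in the set): holds — descendants of PeerGroup are {ParentEd}; none are in {Motivation}.
Condition 2 (every backdoor path blocked by {Motivation}):
  P1: open — no interior node is in the conditioning set.
{Motivation} does not satisfy the backdoor criterion.

No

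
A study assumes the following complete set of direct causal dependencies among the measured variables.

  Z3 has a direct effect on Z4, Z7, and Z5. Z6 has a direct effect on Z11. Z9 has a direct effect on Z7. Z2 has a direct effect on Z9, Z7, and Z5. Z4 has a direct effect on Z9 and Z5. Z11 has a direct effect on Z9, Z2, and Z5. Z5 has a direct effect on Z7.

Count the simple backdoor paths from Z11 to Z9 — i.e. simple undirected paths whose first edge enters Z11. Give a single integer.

A backdoor path from Z11 to Z9 is any simple undirected path whose first edge points into Z11 (i.e. leaves Z11 via a parent).
Parents of Z11: {Z6}.
No simple path from any parent of Z11 reaches Z9 without revisiting Z11, so there are no backdoor paths.

0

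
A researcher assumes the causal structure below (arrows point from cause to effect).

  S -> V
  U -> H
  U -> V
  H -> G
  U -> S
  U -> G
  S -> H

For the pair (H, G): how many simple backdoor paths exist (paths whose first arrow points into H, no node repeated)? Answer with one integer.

A backdoor path from H to G is any simple undirected path whose first edge points into H (i.e. leaves H via a parent).
Parents of H: {S, U}.
Enumerating:
  P1: H <- U -> G
  P2: H <- S <- U -> G
  P3: H <- S -> V <- U -> G
That exhausts the simple backdoor paths. Count: 3.

3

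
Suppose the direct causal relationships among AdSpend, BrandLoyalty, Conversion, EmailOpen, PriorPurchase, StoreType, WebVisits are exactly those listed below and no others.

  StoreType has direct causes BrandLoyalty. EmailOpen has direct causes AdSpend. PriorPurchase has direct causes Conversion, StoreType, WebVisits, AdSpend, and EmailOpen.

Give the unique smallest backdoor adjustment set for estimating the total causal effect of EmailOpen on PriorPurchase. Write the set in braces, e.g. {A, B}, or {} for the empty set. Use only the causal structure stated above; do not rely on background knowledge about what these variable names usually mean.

Variables eligible for adjustment (non-descendants of EmailOpen, excluding EmailOpen and PriorPurchase): {AdSpend, BrandLoyalty, Conversion, StoreType, WebVisits}.
Backdoor paths from EmailOpen to PriorPurchase:
  P1: EmailOpen <- AdSpend -> PriorPurchase
The empty set is not sufficient: P1 (EmailOpen <- AdSpend -> PriorPurchase) has no collider blocking it and no conditioned non-collider, so it is open.
Try {AdSpend}:
  P1: blocked at fork node AdSpend ∈ conditioning set.
{AdSpend} contains no descendant of EmailOpen and blocks every backdoor path.
No other singleton works — e.g. {BrandLoyalty} leaves P1 open — so {AdSpend} is the unique smallest valid adjustment set.

{AdSpend}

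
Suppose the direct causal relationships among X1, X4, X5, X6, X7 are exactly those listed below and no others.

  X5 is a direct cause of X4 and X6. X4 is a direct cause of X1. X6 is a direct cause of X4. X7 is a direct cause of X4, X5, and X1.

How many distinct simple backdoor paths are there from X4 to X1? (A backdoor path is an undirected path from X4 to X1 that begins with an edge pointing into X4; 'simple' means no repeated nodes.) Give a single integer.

3

A backdoor path from X4 to X1 is any simple undirected path whose first edge points into X4 (i.e. leaves X4 via a parent).
Parents of X4: {X5, X6, X7}.
Enumerating:
  P1: X4 <- X7 -> X1
  P2: X4 <- X5 <- X7 -> X1
  P3: X4 <- X6 <- X5 <- X7 -> X1
That exhausts the simple backdoor paths. Count: 3.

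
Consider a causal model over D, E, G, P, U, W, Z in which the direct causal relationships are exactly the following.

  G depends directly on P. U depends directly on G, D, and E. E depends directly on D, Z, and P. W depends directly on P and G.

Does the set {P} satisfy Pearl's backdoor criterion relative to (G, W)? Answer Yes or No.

Yes

Backdoor paths from G to W (paths whose first edge points into G):
  P1: G <- P -> W
Condition 1 (no descendant of G in the set): holds — descendants of G are {U, W}; none are in {P}.
Condition 2 (every backdoor path blocked by {P}):
  P1: blocked at fork node P ∈ conditioning set.
{P} satisfies the backdoor criterion.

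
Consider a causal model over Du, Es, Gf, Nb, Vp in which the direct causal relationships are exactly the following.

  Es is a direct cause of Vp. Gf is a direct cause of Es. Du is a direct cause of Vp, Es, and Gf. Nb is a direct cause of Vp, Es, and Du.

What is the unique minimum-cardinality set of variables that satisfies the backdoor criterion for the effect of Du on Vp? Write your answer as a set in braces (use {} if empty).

{Nb}

Variables eligible for adjustment (non-descendants of Du, excluding Du and Vp): {Nb}.
Backdoor paths from Du to Vp:
  P1: Du <- Nb -> Es -> Vp
  P2: Du <- Nb -> Vp
The empty set is not sufficient: P1 (Du <- Nb -> Es -> Vp) has no collider blocking it and no conditioned non-collider, so it is open.
Try {Nb}:
  P1: blocked at fork node Nb ∈ conditioning set.
  P2: blocked at fork node Nb ∈ conditioning set.
{Nb} contains no descendant of Du and blocks every backdoor path.
{Nb} is the unique smallest valid adjustment set.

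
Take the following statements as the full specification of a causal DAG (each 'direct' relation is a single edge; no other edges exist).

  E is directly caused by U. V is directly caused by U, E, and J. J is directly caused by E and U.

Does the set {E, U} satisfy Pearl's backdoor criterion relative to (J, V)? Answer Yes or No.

Yes

Backdoor paths from J to V (paths whose first edge points into J):
  P1: J <- U -> E -> V
  P2: J <- U -> V
  P3: J <- E <- U -> V
  P4: J <- E -> V
Condition 1 (no descendant of J in the set): holds — descendants of J are {V}; none are in {E, U}.
Condition 2 (every backdoor path blocked by {E, U}):
  P1: blocked at fork node U ∈ conditioning set.
  P2: blocked at fork node U ∈ conditioning set.
  P3: blocked at chain node E ∈ conditioning set.
  P4: blocked at fork node E ∈ conditioning set.
{E, U} satisfies the backdoor criterion.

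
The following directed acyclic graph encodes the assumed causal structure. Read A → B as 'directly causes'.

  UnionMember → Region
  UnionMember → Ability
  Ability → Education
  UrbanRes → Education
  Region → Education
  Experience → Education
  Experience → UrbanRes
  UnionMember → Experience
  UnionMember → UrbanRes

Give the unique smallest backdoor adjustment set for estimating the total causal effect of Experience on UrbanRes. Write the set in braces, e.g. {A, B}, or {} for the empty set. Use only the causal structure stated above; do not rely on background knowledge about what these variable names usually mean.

Variables eligible for adjustment (non-descendants of Experience, excluding Experience and UrbanRes): {Ability, Region, UnionMember}.
Backdoor paths from Experience to UrbanRes:
  P1: Experience <- UnionMember -> UrbanRes
  P2: Experience <- UnionMember -> Ability -> Education <- UrbanRes
  P3: Experience <- UnionMember -> Region -> Education <- UrbanRes
The empty set is not sufficient: P1 (Experience <- UnionMember -> UrbanRes) has no collider blocking it and no conditioned non-collider, so it is open.
Try {UnionMember}:
  P1: blocked at fork node UnionMember ∈ conditioning set.
  P2: blocked at fork node UnionMember ∈ conditioning set.
  P3: blocked at fork node UnionMember ∈ conditioning set.
{UnionMember} contains no descendant of Experience and blocks every backdoor path.
No other singleton works — e.g. {Ability} leaves P1 open — so {UnionMember} is the unique smallest valid adjustment set.

{UnionMember}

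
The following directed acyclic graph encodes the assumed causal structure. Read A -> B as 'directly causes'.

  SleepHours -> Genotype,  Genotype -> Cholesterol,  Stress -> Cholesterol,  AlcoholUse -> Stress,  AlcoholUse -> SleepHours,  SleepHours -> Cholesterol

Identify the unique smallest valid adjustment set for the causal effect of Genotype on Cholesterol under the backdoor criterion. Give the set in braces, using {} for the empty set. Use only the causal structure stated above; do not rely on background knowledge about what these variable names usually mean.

Variables eligible for adjustment (non-descendants of Genotype, excluding Genotype and Cholesterol): {AlcoholUse, SleepHours, Stress}.
Backdoor paths from Genotype to Cholesterol:
  P1: Genotype <- SleepHours <- AlcoholUse -> Stress -> Cholesterol
  P2: Genotype <- SleepHours -> Cholesterol
The empty set is not sufficient: P1 (Genotype <- SleepHours <- AlcoholUse -> Stress -> Cholesterol) has no collider blocking it and no conditioned non-collider, so it is open.
Try {SleepHours}:
  P1: blocked at chain node SleepHours ∈ conditioning set.
  P2: blocked at fork node SleepHours ∈ conditioning set.
{SleepHours} contains no descendant of Genotype and blocks every backdoor path.
No other singleton works — e.g. {AlcoholUse} leaves P2 open — so {SleepHours} is the unique smallest valid adjustment set.

{SleepHours}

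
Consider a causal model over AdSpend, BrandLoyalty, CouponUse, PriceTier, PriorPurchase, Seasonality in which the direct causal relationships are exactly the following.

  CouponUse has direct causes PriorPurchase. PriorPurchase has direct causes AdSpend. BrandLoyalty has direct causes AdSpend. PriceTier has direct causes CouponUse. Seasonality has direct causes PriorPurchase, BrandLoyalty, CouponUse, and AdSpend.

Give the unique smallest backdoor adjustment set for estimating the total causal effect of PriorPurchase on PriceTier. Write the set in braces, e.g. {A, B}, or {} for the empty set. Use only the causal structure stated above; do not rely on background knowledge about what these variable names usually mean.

{}

Variables eligible for adjustment (non-descendants of PriorPurchase, excluding PriorPurchase and PriceTier): {AdSpend, BrandLoyalty}.
Backdoor paths from PriorPurchase to PriceTier:
  P1: PriorPurchase <- AdSpend -> BrandLoyalty -> Seasonality <- CouponUse -> PriceTier
  P2: PriorPurchase <- AdSpend -> Seasonality <- CouponUse -> PriceTier
Each backdoor path contains an unconditioned collider, so every path is already blocked with the empty conditioning set:
  P1: blocked at collider Seasonality (neither it nor any descendant is in the conditioning set).
  P2: blocked at collider Seasonality (neither it nor any descendant is in the conditioning set).
The empty set is therefore the unique smallest valid set.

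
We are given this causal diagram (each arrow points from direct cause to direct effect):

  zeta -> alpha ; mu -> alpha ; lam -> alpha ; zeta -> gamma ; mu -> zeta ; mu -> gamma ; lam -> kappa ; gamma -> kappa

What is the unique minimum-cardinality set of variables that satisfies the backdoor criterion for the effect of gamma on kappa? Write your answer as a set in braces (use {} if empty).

{}

Variables eligible for adjustment (non-descendants of gamma, excluding gamma and kappa): {alpha, lam, mu, zeta}.
Backdoor paths from gamma to kappa:
  P1: gamma <- mu -> zeta -> alpha <- lam -> kappa
  P2: gamma <- mu -> alpha <- lam -> kappa
  P3: gamma <- zeta <- mu -> alpha <- lam -> kappa
  P4: gamma <- zeta -> alpha <- lam -> kappa
Each backdoor path contains an unconditioned collider, so every path is already blocked with the empty conditioning set:
  P1: blocked at collider alpha (neither it nor any descendant is in the conditioning set).
  P2: blocked at collider alpha (neither it nor any descendant is in the conditioning set).
  P3: blocked at collider alpha (neither it nor any descendant is in the conditioning set).
  P4: blocked at collider alpha (neither it nor any descendant is in the conditioning set).
The empty set is therefore the unique smallest valid set.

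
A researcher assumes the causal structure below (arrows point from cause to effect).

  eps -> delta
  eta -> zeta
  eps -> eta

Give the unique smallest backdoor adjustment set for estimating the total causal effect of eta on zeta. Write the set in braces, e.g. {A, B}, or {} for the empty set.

Variables eligible for adjustment (non-descendants of eta, excluding eta and zeta): {delta, eps}.
Backdoor paths from eta to zeta:
  (none)
With no backdoor paths the empty set already satisfies the criterion, and it is trivially minimal.

{}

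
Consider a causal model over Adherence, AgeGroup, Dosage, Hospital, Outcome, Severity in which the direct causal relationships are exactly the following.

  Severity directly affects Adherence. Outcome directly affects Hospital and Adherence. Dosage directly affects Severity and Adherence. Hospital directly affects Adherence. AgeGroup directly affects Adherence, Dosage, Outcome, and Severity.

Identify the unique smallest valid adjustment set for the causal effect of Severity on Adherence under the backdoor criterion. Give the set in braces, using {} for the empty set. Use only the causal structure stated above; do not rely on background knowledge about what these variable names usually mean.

Variables eligible for adjustment (non-descendants of Severity, excluding Severity and Adherence): {AgeGroup, Dosage, Hospital, Outcome}.
Backdoor paths from Severity to Adherence:
  P1: Severity <- AgeGroup -> Outcome -> Hospital -> Adherence
  P2: Severity <- AgeGroup -> Outcome -> Adherence
  P3: Severity <- AgeGroup -> Dosage -> Adherence
  P4: Severity <- AgeGroup -> Adherence
  P5: Severity <- Dosage <- AgeGroup -> Outcome -> Hospital -> Adherence
  P6: Severity <- Dosage <- AgeGroup -> Outcome -> Adherence
  P7: Severity <- Dosage <- AgeGroup -> Adherence
  P8: Severity <- Dosage -> Adherence
The empty set is not sufficient: P1 (Severity <- AgeGroup -> Outcome -> Hospital -> Adherence) has no collider blocking it and no conditioned non-collider, so it is open.
Try {AgeGroup, Dosage}:
  P1: blocked at fork node AgeGroup ∈ conditioning set.
  P2: blocked at fork node AgeGroup ∈ conditioning set.
  P3: blocked at fork node AgeGroup ∈ conditioning set.
  P4: blocked at fork node AgeGroup ∈ conditioning set.
  P5: blocked at chain node Dosage ∈ conditioning set.
  P6: blocked at chain node Dosage ∈ conditioning set.
  P7: blocked at chain node Dosage ∈ conditioning set.
  P8: blocked at fork node Dosage ∈ conditioning set.
{AgeGroup, Dosage} contains no descendant of Severity and blocks every backdoor path.
Every element of {AgeGroup, Dosage} is needed (dropping AgeGroup leaves P1 open; dropping Dosage leaves P8 open), so no proper subset is valid.
Among all size-2 subsets of the eligible variables, only {AgeGroup, Dosage} blocks every backdoor path, so it is the unique smallest valid adjustment set.

{AgeGroup, Dosage}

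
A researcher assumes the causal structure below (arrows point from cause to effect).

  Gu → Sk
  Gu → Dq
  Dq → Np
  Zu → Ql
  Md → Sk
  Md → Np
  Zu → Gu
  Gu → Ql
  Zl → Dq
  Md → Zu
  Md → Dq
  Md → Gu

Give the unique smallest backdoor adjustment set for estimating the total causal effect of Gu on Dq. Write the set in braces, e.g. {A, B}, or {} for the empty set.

Variables eligible for adjustment (non-descendants of Gu, excluding Gu and Dq): {Md, Zl, Zu}.
Backdoor paths from Gu to Dq:
  P1: Gu <- Md -> Dq
  P2: Gu <- Md -> Np <- Dq
  P3: Gu <- Zu <- Md -> Dq
  P4: Gu <- Zu <- Md -> Np <- Dq
The empty set is not sufficient: P1 (Gu <- Md -> Dq) has no collider blocking it and no conditioned non-collider, so it is open.
Try {Md}:
  P1: blocked at fork node Md ∈ conditioning set.
  P2: blocked at fork node Md ∈ conditioning set.
  P3: blocked at fork node Md ∈ conditioning set.
  P4: blocked at fork node Md ∈ conditioning set.
{Md} contains no descendant of Gu and blocks every backdoor path.
No other singleton works — e.g. {Zu} leaves P1 open — so {Md} is the unique smallest valid adjustment set.

{Md}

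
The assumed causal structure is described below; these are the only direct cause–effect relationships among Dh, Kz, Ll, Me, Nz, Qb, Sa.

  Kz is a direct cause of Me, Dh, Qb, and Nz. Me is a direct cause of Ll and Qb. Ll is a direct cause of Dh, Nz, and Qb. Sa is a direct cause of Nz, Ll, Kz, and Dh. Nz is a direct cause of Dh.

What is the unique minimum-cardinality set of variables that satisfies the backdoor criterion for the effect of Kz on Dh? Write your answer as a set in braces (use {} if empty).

{Sa}

Variables eligible for adjustment (non-descendants of Kz, excluding Kz and Dh): {Sa}.
Backdoor paths from Kz to Dh:
  P1: Kz <- Sa -> Ll -> Nz -> Dh
  P2: Kz <- Sa -> Ll -> Dh
  P3: Kz <- Sa -> Nz <- Ll -> Dh
  P4: Kz <- Sa -> Nz -> Dh
  P5: Kz <- Sa -> Dh
The empty set is not sufficient: P1 (Kz <- Sa -> Ll -> Nz -> Dh) has no collider blocking it and no conditioned non-collider, so it is open.
Try {Sa}:
  P1: blocked at fork node Sa ∈ conditioning set.
  P2: blocked at fork node Sa ∈ conditioning set.
  P3: blocked at fork node Sa ∈ conditioning set.
  P4: blocked at fork node Sa ∈ conditioning set.
  P5: blocked at fork node Sa ∈ conditioning set.
{Sa} contains no descendant of Kz and blocks every backdoor path.
{Sa} is the unique smallest valid adjustment set.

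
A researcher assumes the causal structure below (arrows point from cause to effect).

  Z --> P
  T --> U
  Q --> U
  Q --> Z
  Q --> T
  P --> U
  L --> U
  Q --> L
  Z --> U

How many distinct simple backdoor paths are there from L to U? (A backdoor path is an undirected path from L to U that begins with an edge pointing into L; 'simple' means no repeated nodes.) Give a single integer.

A backdoor path from L to U is any simple undirected path whose first edge points into L (i.e. leaves L via a parent).
Parents of L: {Q}.
Enumerating:
  P1: L <- Q -> T -> U
  P2: L <- Q -> Z -> P -> U
  P3: L <- Q -> Z -> U
  P4: L <- Q -> U
That exhausts the simple backdoor paths. Count: 4.

4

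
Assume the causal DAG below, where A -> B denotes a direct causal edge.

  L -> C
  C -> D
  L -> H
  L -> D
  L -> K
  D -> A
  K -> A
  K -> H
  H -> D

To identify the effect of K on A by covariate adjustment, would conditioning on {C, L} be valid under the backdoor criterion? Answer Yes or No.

Backdoor paths from K to A (paths whose first edge points into K):
  P1: K <- L -> H -> D -> A
  P2: K <- L -> C -> D -> A
  P3: K <- L -> D -> A
Condition 1 (no descendant of K in the set): holds — descendants of K are {A, D, H}; none are in {C, L}.
Condition 2 (every backdoor path blocked by {C, L}):
  P1: blocked at fork node L ∈ conditioning set.
  P2: blocked at fork node L ∈ conditioning set.
  P3: blocked at fork node L ∈ conditioning set.
{C, L} satisfies the backdoor criterion.

Yes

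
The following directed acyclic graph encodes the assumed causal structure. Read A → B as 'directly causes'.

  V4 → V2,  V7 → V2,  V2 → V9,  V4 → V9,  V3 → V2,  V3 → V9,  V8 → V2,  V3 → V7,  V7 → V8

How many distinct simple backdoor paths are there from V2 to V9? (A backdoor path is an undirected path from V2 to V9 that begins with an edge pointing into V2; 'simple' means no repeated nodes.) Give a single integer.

A backdoor path from V2 to V9 is any simple undirected path whose first edge points into V2 (i.e. leaves V2 via a parent).
Parents of V2: {V3, V4, V7, V8}.
Enumerating:
  P1: V2 <- V4 -> V9
  P2: V2 <- V3 -> V9
  P3: V2 <- V7 <- V3 -> V9
  P4: V2 <- V8 <- V7 <- V3 -> V9
That exhausts the simple backdoor paths. Count: 4.

4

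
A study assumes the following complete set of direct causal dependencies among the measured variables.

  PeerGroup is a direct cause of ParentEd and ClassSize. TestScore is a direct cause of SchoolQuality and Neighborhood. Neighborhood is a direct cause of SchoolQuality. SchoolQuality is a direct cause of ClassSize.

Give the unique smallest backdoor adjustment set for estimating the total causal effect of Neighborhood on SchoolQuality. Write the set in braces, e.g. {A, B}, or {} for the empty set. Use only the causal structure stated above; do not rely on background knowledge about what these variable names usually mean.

{TestScore}

Variables eligible for adjustment (non-descendants of Neighborhood, excluding Neighborhood and SchoolQuality): {ParentEd, PeerGroup, TestScore}.
Backdoor paths from Neighborhood to SchoolQuality:
  P1: Neighborhood <- TestScore -> SchoolQuality
The empty set is not sufficient: P1 (Neighborhood <- TestScore -> SchoolQuality) has no collider blocking it and no conditioned non-collider, so it is open.
Try {TestScore}:
  P1: blocked at fork node TestScore ∈ conditioning set.
{TestScore} contains no descendant of Neighborhood and blocks every backdoor path.
No other singleton works — e.g. {PeerGroup} leaves P1 open — so {TestScore} is the unique smallest valid adjustment set.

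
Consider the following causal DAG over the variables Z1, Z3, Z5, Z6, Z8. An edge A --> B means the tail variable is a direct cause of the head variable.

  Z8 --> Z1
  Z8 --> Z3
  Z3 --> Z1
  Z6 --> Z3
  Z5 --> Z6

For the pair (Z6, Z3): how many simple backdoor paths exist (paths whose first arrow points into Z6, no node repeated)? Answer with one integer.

0

A backdoor path from Z6 to Z3 is any simple undirected path whose first edge points into Z6 (i.e. leaves Z6 via a parent).
Parents of Z6: {Z5}.
No simple path from any parent of Z6 reaches Z3 without revisiting Z6, so there are no backdoor paths.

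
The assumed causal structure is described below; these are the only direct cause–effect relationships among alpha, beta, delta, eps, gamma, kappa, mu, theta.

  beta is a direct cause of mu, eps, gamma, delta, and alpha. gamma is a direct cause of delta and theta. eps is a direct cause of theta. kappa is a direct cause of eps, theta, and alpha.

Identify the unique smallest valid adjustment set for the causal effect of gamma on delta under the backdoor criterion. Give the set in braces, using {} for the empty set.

Variables eligible for adjustment (non-descendants of gamma, excluding gamma and delta): {alpha, beta, eps, kappa, mu}.
Backdoor paths from gamma to delta:
  P1: gamma <- beta -> delta
The empty set is not sufficient: P1 (gamma <- beta -> delta) has no collider blocking it and no conditioned non-collider, so it is open.
Try {beta}:
  P1: blocked at fork node beta ∈ conditioning set.
{beta} contains no descendant of gamma and blocks every backdoor path.
No other singleton works — e.g. {kappa} leaves P1 open — so {beta} is the unique smallest valid adjustment set.

{beta}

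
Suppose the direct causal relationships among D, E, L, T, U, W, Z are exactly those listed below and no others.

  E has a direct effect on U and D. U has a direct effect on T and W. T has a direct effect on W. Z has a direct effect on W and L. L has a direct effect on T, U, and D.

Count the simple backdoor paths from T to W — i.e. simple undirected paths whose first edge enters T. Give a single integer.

A backdoor path from T to W is any simple undirected path whose first edge points into T (i.e. leaves T via a parent).
Parents of T: {L, U}.
Enumerating:
  P1: T <- L <- Z -> W
  P2: T <- L -> U -> W
  P3: T <- L -> D <- E -> U -> W
  P4: T <- U <- L <- Z -> W
  P5: T <- U <- E -> D <- L <- Z -> W
  P6: T <- U -> W
That exhausts the simple backdoor paths. Count: 6.

6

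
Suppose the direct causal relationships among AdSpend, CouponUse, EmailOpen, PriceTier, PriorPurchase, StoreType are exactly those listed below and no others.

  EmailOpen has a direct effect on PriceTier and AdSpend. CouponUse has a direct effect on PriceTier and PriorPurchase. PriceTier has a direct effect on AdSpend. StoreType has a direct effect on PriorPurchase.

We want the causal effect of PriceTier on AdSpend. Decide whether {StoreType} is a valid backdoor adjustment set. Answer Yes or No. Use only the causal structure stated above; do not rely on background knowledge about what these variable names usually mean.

No

Backdoor paths from PriceTier to AdSpend (paths whose first edge points into PriceTier):
  P1: PriceTier <- EmailOpen -> AdSpend
Condition 1 (no descendant of PriceTier in the set): holds — descendants of PriceTier are {AdSpend}; none are in {StoreType}.
Condition 2 (every backdoor path blocked by {StoreType}):
  P1: open — no interior node is in the conditioning set.
{StoreType} does not satisfy the backdoor criterion.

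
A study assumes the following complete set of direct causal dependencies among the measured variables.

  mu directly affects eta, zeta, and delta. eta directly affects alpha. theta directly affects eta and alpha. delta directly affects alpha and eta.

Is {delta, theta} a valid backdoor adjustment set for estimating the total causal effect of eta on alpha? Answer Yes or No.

Backdoor paths from eta to alpha (paths whose first edge points into eta):
  P1: eta <- mu -> delta -> alpha
  P2: eta <- delta -> alpha
  P3: eta <- theta -> alpha
Condition 1 (no descendant of eta in the set): holds — descendants of eta are {alpha}; none are in {delta, theta}.
Condition 2 (every backdoor path blocked by {delta, theta}):
  P1: blocked at chain node delta ∈ conditioning set.
  P2: blocked at fork node delta ∈ conditioning set.
  P3: blocked at fork node theta ∈ conditioning set.
{delta, theta} satisfies the backdoor criterion.

Yes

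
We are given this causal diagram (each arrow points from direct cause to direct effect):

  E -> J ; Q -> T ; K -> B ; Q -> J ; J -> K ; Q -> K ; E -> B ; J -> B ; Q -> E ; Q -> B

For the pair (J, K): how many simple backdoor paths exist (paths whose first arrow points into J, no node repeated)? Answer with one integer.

7

A backdoor path from J to K is any simple undirected path whose first edge points into J (i.e. leaves J via a parent).
Parents of J: {E, Q}.
Enumerating:
  P1: J <- Q -> E -> B <- K
  P2: J <- Q -> K
  P3: J <- Q -> B <- K
  P4: J <- E <- Q -> K
  P5: J <- E <- Q -> B <- K
  P6: J <- E -> B <- Q -> K
  P7: J <- E -> B <- K
That exhausts the simple backdoor paths. Count: 7.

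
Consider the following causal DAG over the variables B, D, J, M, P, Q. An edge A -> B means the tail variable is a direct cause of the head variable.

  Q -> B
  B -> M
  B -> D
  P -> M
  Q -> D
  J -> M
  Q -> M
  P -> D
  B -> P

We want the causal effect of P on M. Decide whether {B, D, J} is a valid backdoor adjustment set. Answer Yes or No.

Backdoor paths from P to M (paths whose first edge points into P):
  P1: P <- B <- Q -> M
  P2: P <- B -> D <- Q -> M
  P3: P <- B -> M
Condition 1 (no descendant of P in the set): FAILS — D is a descendant of P.
Condition 2 (every backdoor path blocked by {B, D, J}):
  P1: blocked at chain node B ∈ conditioning set.
  P2: blocked at fork node B ∈ conditioning set.
  P3: blocked at fork node B ∈ conditioning set.
{B, D, J} does not satisfy the backdoor criterion.

No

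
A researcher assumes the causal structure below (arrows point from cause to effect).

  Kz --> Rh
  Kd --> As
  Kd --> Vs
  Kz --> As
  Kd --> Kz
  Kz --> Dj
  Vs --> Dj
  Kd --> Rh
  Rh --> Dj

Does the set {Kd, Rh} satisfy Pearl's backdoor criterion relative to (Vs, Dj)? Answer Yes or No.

Yes

Backdoor paths from Vs to Dj (paths whose first edge points into Vs):
  P1: Vs <- Kd -> Kz -> Rh -> Dj
  P2: Vs <- Kd -> Kz -> Dj
  P3: Vs <- Kd -> As <- Kz -> Rh -> Dj
  P4: Vs <- Kd -> As <- Kz -> Dj
  P5: Vs <- Kd -> Rh <- Kz -> Dj
  P6: Vs <- Kd -> Rh -> Dj
Condition 1 (no descendant of Vs in the set): holds — descendants of Vs are {Dj}; none are in {Kd, Rh}.
Condition 2 (every backdoor path blocked by {Kd, Rh}):
  P1: blocked at fork node Kd ∈ conditioning set.
  P2: blocked at fork node Kd ∈ conditioning set.
  P3: blocked at fork node Kd ∈ conditioning set.
  P4: blocked at fork node Kd ∈ conditioning set.
  P5: blocked at fork node Kd ∈ conditioning set.
  P6: blocked at fork node Kd ∈ conditioning set.
{Kd, Rh} satisfies the backdoor criterion.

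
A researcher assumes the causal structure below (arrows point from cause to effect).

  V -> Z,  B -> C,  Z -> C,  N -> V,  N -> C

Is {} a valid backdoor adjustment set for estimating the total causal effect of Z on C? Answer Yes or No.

No

Backdoor paths from Z to C (paths whose first edge points into Z):
  P1: Z <- V <- N -> C
Condition 1 (no descendant of Z in the set): holds — descendants of Z are {C}; none are in {}.
Condition 2 (every backdoor path blocked by {}):
  P1: open — no interior node is in the conditioning set.
{} does not satisfy the backdoor criterion.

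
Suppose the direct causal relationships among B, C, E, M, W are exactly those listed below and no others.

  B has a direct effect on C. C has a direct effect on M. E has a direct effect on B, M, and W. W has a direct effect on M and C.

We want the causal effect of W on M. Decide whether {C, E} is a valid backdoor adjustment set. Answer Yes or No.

Backdoor paths from W to M (paths whose first edge points into W):
  P1: W <- E -> B -> C -> M
  P2: W <- E -> M
Condition 1 (no descendant of W in the set): FAILS — C is a descendant of W.
Condition 2 (every backdoor path blocked by {C, E}):
  P1: blocked at fork node E ∈ conditioning set.
  P2: blocked at fork node E ∈ conditioning set.
{C, E} does not satisfy the backdoor criterion.

No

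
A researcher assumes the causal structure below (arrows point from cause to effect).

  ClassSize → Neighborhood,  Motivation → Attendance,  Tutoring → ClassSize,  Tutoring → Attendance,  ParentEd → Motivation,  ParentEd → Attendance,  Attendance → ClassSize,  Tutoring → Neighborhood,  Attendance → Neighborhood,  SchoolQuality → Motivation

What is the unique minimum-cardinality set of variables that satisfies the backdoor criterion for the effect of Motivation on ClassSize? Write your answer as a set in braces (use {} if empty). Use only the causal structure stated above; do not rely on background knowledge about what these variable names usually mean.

Variables eligible for adjustment (non-descendants of Motivation, excluding Motivation and ClassSize): {ParentEd, SchoolQuality, Tutoring}.
Backdoor paths from Motivation to ClassSize:
  P1: Motivation <- ParentEd -> Attendance <- Tutoring -> ClassSize
  P2: Motivation <- ParentEd -> Attendance <- Tutoring -> Neighborhood <- ClassSize
  P3: Motivation <- ParentEd -> Attendance -> ClassSize
  P4: Motivation <- ParentEd -> Attendance -> Neighborhood <- Tutoring -> ClassSize
  P5: Motivation <- ParentEd -> Attendance -> Neighborhood <- ClassSize
The empty set is not sufficient: P3 (Motivation <- ParentEd -> Attendance -> ClassSize) has no collider blocking it and no conditioned non-collider, so it is open.
Try {ParentEd}:
  P1: blocked at fork node ParentEd ∈ conditioning set.
  P2: blocked at fork node ParentEd ∈ conditioning set.
  P3: blocked at fork node ParentEd ∈ conditioning set.
  P4: blocked at fork node ParentEd ∈ conditioning set.
  P5: blocked at fork node ParentEd ∈ conditioning set.
{ParentEd} contains no descendant of Motivation and blocks every backdoor path.
No other singleton works — e.g. {SchoolQuality} leaves P3 open — so {ParentEd} is the unique smallest valid adjustment set.

{ParentEd}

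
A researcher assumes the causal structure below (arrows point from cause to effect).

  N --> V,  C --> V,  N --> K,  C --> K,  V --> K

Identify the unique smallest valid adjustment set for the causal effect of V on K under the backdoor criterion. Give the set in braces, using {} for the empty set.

{C, N}

Variables eligible for adjustment (non-descendants of V, excluding V and K): {C, N}.
Backdoor paths from V to K:
  P1: V <- N -> K
  P2: V <- C -> K
The empty set is not sufficient: P1 (V <- N -> K) has no collider blocking it and no conditioned non-collider, so it is open.
Try {C, N}:
  P1: blocked at fork node N ∈ conditioning set.
  P2: blocked at fork node C ∈ conditioning set.
{C, N} contains no descendant of V and blocks every backdoor path.
Every element of {C, N} is needed (dropping C leaves P2 open; dropping N leaves P1 open), so no proper subset is valid.
Among all size-2 subsets of the eligible variables, only {C, N} blocks every backdoor path, so it is the unique smallest valid adjustment set.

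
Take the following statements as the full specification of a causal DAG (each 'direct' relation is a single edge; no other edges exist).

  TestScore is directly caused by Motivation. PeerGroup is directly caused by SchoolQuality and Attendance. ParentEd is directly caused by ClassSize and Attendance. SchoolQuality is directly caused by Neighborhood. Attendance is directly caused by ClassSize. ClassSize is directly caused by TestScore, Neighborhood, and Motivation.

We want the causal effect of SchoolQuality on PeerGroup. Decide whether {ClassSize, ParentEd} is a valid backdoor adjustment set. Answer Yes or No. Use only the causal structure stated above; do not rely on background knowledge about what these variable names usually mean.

Yes

Backdoor paths from SchoolQuality to PeerGroup (paths whose first edge points into SchoolQuality):
  P1: SchoolQuality <- Neighborhood -> ClassSize -> Attendance -> PeerGroup
  P2: SchoolQuality <- Neighborhood -> ClassSize -> ParentEd <- Attendance -> PeerGroup
Condition 1 (no descendant of SchoolQuality in the set): holds — descendants of SchoolQuality are {PeerGroup}; none are in {ClassSize, ParentEd}.
Condition 2 (every backdoor path blocked by {ClassSize, ParentEd}):
  P1: blocked at chain node ClassSize ∈ conditioning set.
  P2: blocked at chain node ClassSize ∈ conditioning set.
{ClassSize, ParentEd} satisfies the backdoor criterion.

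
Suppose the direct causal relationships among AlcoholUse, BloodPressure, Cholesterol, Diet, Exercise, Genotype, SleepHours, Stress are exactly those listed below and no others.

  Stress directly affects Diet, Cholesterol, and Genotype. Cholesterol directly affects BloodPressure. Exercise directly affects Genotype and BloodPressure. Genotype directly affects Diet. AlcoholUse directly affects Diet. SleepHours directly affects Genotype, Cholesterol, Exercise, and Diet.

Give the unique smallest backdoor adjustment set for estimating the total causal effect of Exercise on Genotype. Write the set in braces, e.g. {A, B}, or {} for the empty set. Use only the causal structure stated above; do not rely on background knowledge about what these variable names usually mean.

{SleepHours}

Variables eligible for adjustment (non-descendants of Exercise, excluding Exercise and Genotype): {AlcoholUse, Cholesterol, SleepHours, Stress}.
Backdoor paths from Exercise to Genotype:
  P1: Exercise <- SleepHours -> Cholesterol <- Stress -> Genotype
  P2: Exercise <- SleepHours -> Cholesterol <- Stress -> Diet <- Genotype
  P3: Exercise <- SleepHours -> Genotype
  P4: Exercise <- SleepHours -> Diet <- Stress -> Genotype
  P5: Exercise <- SleepHours -> Diet <- Genotype
The empty set is not sufficient: P3 (Exercise <- SleepHours -> Genotype) has no collider blocking it and no conditioned non-collider, so it is open.
Try {SleepHours}:
  P1: blocked at fork node SleepHours ∈ conditioning set.
  P2: blocked at fork node SleepHours ∈ conditioning set.
  P3: blocked at fork node SleepHours ∈ conditioning set.
  P4: blocked at fork node SleepHours ∈ conditioning set.
  P5: blocked at fork node SleepHours ∈ conditioning set.
{SleepHours} contains no descendant of Exercise and blocks every backdoor path.
No other singleton works — e.g. {Stress} leaves P3 open — so {SleepHours} is the unique smallest valid adjustment set.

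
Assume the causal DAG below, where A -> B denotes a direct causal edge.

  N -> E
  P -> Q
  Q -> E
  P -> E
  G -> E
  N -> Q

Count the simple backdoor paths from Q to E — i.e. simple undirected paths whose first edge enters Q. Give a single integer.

2

A backdoor path from Q to E is any simple undirected path whose first edge points into Q (i.e. leaves Q via a parent).
Parents of Q: {N, P}.
Enumerating:
  P1: Q <- N -> E
  P2: Q <- P -> E
That exhausts the simple backdoor paths. Count: 2.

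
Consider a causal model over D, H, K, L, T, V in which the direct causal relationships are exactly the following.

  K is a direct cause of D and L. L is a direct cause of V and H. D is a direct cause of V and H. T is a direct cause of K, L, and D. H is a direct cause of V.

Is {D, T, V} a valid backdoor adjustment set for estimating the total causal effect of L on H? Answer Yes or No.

No

Backdoor paths from L to H (paths whose first edge points into L):
  P1: L <- T -> K -> D -> H
  P2: L <- T -> K -> D -> V <- H
  P3: L <- T -> D -> H
  P4: L <- T -> D -> V <- H
  P5: L <- K <- T -> D -> H
  P6: L <- K <- T -> D -> V <- H
  P7: L <- K -> D -> H
  P8: L <- K -> D -> V <- H
Condition 1 (no descendant of L in the set): FAILS — V is a descendant of L.
Condition 2 (every backdoor path blocked by {D, T, V}):
  P1: blocked at fork node T ∈ conditioning set.
  P2: blocked at fork node T ∈ conditioning set.
  P3: blocked at fork node T ∈ conditioning set.
  P4: blocked at fork node T ∈ conditioning set.
  P5: blocked at fork node T ∈ conditioning set.
  P6: blocked at fork node T ∈ conditioning set.
  P7: blocked at chain node D ∈ conditioning set.
  P8: blocked at chain node D ∈ conditioning set.
{D, T, V} does not satisfy the backdoor criterion.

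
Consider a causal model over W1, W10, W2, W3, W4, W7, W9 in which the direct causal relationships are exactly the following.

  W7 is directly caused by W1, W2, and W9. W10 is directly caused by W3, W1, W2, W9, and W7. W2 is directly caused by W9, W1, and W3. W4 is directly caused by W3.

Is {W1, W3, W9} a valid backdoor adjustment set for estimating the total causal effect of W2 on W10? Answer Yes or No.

Backdoor paths from W2 to W10 (paths whose first edge points into W2):
  P1: W2 <- W9 -> W7 <- W1 -> W10
  P2: W2 <- W9 -> W7 -> W10
  P3: W2 <- W9 -> W10
  P4: W2 <- W1 -> W7 <- W9 -> W10
  P5: W2 <- W1 -> W7 -> W10
  P6: W2 <- W1 -> W10
  P7: W2 <- W3 -> W10
Condition 1 (no descendant of W2 in the set): holds — descendants of W2 are {W10, W7}; none are in {W1, W3, W9}.
Condition 2 (every backdoor path blocked by {W1, W3, W9}):
  P1: blocked at fork node W9 ∈ conditioning set.
  P2: blocked at fork node W9 ∈ conditioning set.
  P3: blocked at fork node W9 ∈ conditioning set.
  P4: blocked at fork node W1 ∈ conditioning set.
  P5: blocked at fork node W1 ∈ conditioning set.
  P6: blocked at fork node W1 ∈ conditioning set.
  P7: blocked at fork node W3 ∈ conditioning set.
{W1, W3, W9} satisfies the backdoor criterion.

Yes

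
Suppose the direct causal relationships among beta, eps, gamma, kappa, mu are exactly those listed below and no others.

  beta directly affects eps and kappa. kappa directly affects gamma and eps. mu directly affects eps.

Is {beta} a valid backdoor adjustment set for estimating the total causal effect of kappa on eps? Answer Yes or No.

Backdoor paths from kappa to eps (paths whose first edge points into kappa):
  P1: kappa <- beta -> eps
Condition 1 (no descendant of kappa in the set): holds — descendants of kappa are {eps, gamma}; none are in {beta}.
Condition 2 (every backdoor path blocked by {beta}):
  P1: blocked at fork node beta ∈ conditioning set.
{beta} satisfies the backdoor criterion.

Yes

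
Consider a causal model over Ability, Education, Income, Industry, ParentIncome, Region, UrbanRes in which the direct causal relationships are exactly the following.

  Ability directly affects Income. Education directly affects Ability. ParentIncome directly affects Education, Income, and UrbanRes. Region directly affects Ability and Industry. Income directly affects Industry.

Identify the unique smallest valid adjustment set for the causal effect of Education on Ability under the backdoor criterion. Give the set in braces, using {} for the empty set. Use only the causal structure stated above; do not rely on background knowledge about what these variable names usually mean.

{}

Variables eligible for adjustment (non-descendants of Education, excluding Education and Ability): {ParentIncome, Region, UrbanRes}.
Backdoor paths from Education to Ability:
  P1: Education <- ParentIncome -> Income <- Ability
  P2: Education <- ParentIncome -> Income -> Industry <- Region -> Ability
Each backdoor path contains an unconditioned collider, so every path is already blocked with the empty conditioning set:
  P1: blocked at collider Income (neither it nor any descendant is in the conditioning set).
  P2: blocked at collider Industry (neither it nor any descendant is in the conditioning set).
The empty set is therefore the unique smallest valid set.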